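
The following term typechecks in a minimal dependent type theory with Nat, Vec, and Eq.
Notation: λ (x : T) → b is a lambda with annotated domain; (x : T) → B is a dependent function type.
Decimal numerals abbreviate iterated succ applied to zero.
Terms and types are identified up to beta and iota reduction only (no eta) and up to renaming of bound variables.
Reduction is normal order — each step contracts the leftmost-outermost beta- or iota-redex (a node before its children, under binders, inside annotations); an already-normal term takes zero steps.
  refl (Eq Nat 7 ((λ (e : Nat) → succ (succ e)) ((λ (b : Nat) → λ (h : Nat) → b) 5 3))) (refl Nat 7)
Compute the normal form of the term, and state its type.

normal form:
  refl (Eq Nat 7 7) (refl Nat 7)
inferred type:
  Eq (Eq Nat 7 7) (refl Nat 7) (refl Nat 7)


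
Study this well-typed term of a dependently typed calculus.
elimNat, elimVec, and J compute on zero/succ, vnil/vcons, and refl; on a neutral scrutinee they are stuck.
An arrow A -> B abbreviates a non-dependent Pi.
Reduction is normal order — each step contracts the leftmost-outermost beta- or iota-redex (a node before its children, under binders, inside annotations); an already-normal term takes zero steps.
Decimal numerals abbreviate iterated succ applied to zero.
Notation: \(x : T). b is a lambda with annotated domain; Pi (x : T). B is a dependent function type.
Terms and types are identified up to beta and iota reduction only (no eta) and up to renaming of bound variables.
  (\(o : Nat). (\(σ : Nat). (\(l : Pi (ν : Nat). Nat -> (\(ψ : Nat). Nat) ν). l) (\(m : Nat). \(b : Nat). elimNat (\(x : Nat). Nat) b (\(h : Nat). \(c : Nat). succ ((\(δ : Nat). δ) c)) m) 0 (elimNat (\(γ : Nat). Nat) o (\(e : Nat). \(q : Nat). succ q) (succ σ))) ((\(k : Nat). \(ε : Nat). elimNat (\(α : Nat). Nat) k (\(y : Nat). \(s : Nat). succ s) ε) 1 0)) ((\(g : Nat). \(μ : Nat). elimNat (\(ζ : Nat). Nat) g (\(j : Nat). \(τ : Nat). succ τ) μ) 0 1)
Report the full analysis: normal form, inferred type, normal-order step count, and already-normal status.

reduced normal form:
  3
type:
  Nat
normal-order step count: 22
already normal: no
first redex: a beta-redex


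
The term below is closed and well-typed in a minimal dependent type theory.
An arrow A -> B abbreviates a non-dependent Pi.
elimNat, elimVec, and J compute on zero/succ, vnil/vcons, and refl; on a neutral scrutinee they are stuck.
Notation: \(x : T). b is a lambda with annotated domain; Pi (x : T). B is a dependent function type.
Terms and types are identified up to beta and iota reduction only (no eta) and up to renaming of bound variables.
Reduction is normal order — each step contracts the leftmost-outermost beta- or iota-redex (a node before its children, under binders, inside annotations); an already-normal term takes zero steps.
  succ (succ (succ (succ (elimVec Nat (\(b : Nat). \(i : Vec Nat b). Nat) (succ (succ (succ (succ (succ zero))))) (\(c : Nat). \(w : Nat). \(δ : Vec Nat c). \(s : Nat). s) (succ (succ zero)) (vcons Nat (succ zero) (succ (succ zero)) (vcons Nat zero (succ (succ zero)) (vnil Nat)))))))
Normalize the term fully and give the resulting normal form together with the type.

normal form:
  succ (succ (succ (succ (succ (succ (succ (succ (succ zero))))))))
inferred type:
  Nat
observation: the first redex contracted is an elimVec iota-redex; the normal form is reached in 11 normal-order steps.


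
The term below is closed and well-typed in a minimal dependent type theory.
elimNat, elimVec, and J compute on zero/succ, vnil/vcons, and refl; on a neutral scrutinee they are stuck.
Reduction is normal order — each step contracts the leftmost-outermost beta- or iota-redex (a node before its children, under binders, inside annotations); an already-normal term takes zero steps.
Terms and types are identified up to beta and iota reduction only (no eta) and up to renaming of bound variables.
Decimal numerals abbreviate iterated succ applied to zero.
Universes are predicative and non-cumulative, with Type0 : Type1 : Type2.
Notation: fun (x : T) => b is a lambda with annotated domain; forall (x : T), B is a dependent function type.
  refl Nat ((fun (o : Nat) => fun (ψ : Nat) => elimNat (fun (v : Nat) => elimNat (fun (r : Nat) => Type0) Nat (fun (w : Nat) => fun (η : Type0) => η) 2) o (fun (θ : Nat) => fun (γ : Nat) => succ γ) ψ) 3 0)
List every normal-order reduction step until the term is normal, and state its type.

normal-order reduction:
  refl Nat ((fun (o : Nat) => fun (ψ : Nat) => elimNat (fun (v : Nat) => elimNat (fun (r : Nat) => Type0) Nat (fun (w : Nat) => fun (η : Type0) => η) 2) o (fun (θ : Nat) => fun (γ : Nat) => succ γ) ψ) 3 0)
  ~> refl Nat ((fun (o : Nat) => elimNat (fun (ψ : Nat) => elimNat (fun (v : Nat) => Type0) Nat (fun (r : Nat) => fun (w : Type0) => w) 2) 3 (fun (η : Nat) => fun (θ : Nat) => succ θ) o) 0)
  ~> refl Nat (elimNat (fun (o : Nat) => elimNat (fun (ψ : Nat) => Type0) Nat (fun (v : Nat) => fun (r : Type0) => r) 2) 3 (fun (w : Nat) => fun (η : Nat) => succ η) 0)
  ~> refl Nat 3
the term's type:
  Eq Nat 3 3


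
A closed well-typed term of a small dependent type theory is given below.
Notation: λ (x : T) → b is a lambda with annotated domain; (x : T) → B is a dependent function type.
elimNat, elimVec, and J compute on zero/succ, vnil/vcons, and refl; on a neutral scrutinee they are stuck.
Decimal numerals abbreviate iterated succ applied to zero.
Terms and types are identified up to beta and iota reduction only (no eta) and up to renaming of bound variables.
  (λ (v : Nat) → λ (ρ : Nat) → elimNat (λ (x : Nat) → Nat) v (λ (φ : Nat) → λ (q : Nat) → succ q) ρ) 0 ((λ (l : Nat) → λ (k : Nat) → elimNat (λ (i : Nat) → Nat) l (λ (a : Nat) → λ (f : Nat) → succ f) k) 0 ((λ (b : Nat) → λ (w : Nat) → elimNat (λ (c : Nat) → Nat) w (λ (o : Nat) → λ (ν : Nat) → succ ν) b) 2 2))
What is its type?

type:
  Nat


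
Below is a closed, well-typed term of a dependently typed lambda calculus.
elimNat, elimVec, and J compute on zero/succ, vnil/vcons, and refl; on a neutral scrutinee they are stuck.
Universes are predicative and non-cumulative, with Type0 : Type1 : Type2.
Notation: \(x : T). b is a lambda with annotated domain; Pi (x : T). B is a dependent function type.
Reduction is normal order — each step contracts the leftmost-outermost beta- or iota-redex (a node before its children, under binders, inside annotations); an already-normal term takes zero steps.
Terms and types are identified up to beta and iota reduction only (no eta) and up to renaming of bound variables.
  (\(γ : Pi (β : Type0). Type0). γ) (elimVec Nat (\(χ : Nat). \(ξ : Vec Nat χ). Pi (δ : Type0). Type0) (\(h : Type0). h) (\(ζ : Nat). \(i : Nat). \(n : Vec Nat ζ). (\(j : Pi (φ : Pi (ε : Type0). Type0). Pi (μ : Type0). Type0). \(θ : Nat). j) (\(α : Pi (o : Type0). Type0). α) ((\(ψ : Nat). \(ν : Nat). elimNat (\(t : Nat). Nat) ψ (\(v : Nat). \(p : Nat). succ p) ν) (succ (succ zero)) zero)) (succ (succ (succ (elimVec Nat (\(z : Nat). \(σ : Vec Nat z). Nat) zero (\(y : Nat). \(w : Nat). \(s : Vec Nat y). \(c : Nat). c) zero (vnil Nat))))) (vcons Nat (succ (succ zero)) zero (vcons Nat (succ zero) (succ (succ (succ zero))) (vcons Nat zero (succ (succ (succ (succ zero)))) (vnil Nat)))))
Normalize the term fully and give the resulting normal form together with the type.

reduced normal form:
  \(γ : Type0). γ
the term's type:
  Pi (γ : Type0). Type0


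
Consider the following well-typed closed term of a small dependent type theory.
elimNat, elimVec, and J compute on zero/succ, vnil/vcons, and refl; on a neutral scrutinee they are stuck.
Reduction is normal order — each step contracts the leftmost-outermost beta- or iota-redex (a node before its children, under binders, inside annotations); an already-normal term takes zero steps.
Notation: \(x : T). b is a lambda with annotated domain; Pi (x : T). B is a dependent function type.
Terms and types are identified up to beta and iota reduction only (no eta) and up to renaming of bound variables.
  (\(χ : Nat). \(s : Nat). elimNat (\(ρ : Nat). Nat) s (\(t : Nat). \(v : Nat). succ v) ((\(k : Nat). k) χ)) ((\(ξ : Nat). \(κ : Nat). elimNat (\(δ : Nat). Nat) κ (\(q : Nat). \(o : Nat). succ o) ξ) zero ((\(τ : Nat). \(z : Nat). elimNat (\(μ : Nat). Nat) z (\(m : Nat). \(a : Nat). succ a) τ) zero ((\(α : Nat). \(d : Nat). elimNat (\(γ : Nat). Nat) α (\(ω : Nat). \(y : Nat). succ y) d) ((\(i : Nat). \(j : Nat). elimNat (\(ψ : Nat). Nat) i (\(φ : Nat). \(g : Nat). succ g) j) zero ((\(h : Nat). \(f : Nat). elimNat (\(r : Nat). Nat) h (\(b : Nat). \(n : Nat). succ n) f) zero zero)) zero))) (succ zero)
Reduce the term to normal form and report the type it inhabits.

resulting normal form:
  succ zero
type:
  Nat
observation: the leftmost-outermost redex is a beta-redex, and normalization takes 19 steps.


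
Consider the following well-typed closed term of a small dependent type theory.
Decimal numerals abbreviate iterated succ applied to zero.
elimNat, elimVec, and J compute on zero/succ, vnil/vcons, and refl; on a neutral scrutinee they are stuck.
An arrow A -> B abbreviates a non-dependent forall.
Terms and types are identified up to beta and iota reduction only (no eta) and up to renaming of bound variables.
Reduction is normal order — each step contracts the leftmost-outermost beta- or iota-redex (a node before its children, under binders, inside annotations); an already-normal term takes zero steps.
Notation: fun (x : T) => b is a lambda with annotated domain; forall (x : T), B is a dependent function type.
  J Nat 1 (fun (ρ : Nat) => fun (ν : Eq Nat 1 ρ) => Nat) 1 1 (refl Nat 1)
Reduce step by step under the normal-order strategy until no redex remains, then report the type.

normal-order reduction:
  J Nat 1 (fun (ρ : Nat) => fun (ν : Eq Nat 1 ρ) => Nat) 1 1 (refl Nat 1)
  ~> 1
inferred type:
  Nat


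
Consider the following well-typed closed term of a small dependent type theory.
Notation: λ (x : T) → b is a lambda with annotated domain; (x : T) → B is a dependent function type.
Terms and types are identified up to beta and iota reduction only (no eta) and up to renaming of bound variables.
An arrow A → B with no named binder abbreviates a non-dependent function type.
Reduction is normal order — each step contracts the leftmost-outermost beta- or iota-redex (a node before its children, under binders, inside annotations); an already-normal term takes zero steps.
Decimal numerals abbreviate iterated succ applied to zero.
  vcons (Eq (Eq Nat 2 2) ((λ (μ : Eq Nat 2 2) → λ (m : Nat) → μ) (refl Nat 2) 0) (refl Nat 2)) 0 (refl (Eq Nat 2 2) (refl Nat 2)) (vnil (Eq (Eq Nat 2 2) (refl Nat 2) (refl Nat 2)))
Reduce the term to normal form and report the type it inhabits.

resulting normal form:
  vcons (Eq (Eq Nat 2 2) (refl Nat 2) (refl Nat 2)) 0 (refl (Eq Nat 2 2) (refl Nat 2)) (vnil (Eq (Eq Nat 2 2) (refl Nat 2) (refl Nat 2)))
type:
  Vec (Eq (Eq Nat 2 2) (refl Nat 2) (refl Nat 2)) 1
observation: 2 normal-order steps separate the term from its normal form.


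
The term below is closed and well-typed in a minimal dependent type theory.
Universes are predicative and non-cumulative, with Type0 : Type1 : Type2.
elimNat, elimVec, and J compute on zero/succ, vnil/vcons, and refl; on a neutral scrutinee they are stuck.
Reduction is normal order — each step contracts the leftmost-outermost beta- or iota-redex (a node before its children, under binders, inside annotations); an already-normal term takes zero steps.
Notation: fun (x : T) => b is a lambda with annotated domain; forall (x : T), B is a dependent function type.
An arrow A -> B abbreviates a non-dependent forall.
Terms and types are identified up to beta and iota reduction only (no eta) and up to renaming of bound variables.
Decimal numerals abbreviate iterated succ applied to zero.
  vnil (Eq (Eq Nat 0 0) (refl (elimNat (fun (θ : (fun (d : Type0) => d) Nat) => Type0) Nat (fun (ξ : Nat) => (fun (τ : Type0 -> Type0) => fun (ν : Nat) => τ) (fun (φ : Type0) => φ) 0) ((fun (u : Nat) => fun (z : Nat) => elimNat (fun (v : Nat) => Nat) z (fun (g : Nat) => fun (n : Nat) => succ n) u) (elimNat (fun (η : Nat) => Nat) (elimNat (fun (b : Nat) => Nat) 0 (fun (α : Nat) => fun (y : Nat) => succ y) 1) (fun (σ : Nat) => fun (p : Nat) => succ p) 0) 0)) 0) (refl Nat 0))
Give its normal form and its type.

reduced normal form:
  vnil (Eq (Eq Nat 0 0) (refl Nat 0) (refl Nat 0))
type:
  Vec (Eq (Eq Nat 0 0) (refl Nat 0) (refl Nat 0)) 0
observation: reduction starts at a beta-redex, and 18 normal-order steps reach the normal form.


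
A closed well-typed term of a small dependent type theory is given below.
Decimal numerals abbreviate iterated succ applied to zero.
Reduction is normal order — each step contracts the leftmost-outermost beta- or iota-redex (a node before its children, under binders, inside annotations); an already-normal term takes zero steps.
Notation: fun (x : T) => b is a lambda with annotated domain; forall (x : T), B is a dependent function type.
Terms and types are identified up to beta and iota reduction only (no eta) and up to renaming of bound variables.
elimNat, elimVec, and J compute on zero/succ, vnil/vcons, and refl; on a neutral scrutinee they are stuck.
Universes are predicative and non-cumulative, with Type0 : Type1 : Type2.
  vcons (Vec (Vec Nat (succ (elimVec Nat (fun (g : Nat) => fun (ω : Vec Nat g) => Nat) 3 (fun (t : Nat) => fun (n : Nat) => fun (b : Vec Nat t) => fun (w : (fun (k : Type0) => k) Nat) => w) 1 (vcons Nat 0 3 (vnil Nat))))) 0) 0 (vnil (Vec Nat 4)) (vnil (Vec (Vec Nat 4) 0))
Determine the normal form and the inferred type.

reduced normal form:
  vcons (Vec (Vec Nat 4) 0) 0 (vnil (Vec Nat 4)) (vnil (Vec (Vec Nat 4) 0))
the term's type:
  Vec (Vec (Vec Nat 4) 0) 1
observation: 6 normal-order steps separate the term from its normal form.


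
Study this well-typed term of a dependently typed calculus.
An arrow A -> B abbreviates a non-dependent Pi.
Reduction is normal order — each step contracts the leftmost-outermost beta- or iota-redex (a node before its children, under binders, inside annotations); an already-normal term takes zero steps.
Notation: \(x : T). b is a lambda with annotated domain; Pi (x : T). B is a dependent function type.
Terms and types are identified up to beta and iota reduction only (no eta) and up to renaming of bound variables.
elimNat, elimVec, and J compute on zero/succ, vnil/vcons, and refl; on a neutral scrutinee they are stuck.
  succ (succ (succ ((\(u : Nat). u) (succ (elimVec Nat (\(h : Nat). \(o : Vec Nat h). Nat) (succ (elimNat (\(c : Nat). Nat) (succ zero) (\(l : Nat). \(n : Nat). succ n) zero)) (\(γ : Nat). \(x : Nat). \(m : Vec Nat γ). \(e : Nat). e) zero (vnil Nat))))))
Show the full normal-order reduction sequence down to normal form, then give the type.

normal-order reduction:
  succ (succ (succ ((\(u : Nat). u) (succ (elimVec Nat (\(h : Nat). \(o : Vec Nat h). Nat) (succ (elimNat (\(c : Nat). Nat) (succ zero) (\(l : Nat). \(n : Nat). succ n) zero)) (\(γ : Nat). \(x : Nat). \(m : Vec Nat γ). \(e : Nat). e) zero (vnil Nat))))))
  ~> succ (succ (succ (succ (elimVec Nat (\(u : Nat). \(h : Vec Nat u). Nat) (succ (elimNat (\(o : Nat). Nat) (succ zero) (\(c : Nat). \(l : Nat). succ l) zero)) (\(n : Nat). \(γ : Nat). \(x : Vec Nat n). \(m : Nat). m) zero (vnil Nat)))))
  ~> succ (succ (succ (succ (succ (elimNat (\(u : Nat). Nat) (succ zero) (\(h : Nat). \(o : Nat). succ o) zero)))))
  ~> succ (succ (succ (succ (succ (succ zero)))))
the term's type:
  Nat


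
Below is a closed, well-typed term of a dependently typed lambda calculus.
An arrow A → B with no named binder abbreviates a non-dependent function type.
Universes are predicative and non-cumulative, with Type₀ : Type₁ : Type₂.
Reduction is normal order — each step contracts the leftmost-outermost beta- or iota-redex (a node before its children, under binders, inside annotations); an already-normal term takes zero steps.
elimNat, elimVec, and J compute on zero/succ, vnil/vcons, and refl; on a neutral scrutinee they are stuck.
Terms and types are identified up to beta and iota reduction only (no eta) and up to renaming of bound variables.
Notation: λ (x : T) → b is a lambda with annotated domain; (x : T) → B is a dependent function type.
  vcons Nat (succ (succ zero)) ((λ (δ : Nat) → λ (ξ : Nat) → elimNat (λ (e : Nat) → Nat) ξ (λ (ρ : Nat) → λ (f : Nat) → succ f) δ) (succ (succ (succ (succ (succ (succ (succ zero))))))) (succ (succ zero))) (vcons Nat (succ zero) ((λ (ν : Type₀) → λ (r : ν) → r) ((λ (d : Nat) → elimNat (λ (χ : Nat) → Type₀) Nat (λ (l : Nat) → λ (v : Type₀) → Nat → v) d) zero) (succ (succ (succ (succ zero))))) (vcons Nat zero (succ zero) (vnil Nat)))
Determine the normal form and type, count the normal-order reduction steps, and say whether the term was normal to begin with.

resulting normal form:
  vcons Nat (succ (succ zero)) (succ (succ (succ (succ (succ (succ (succ (succ (succ zero))))))))) (vcons Nat (succ zero) (succ (succ (succ (succ zero)))) (vcons Nat zero (succ zero) (vnil Nat)))
the term's type:
  Vec Nat (succ (succ (succ zero)))
normal-order step count: 26
started in normal form: no
first redex: a beta-redex


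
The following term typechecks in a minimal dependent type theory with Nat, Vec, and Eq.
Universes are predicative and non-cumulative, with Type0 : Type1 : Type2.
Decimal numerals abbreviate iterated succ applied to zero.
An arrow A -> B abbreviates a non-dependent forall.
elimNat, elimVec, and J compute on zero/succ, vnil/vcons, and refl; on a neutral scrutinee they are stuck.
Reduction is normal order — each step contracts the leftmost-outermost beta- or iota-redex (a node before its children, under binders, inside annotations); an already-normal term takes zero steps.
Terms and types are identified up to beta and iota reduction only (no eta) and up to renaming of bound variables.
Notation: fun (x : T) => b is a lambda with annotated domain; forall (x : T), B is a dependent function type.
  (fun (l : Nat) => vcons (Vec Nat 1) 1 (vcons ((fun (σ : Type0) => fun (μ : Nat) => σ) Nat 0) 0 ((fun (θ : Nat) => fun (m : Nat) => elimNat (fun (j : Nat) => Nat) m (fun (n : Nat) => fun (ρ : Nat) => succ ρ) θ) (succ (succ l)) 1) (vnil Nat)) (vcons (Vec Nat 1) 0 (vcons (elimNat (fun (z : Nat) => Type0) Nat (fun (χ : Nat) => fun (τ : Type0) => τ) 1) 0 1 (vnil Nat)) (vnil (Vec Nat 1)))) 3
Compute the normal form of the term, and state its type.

resulting normal form:
  vcons (Vec Nat 1) 1 (vcons Nat 0 6 (vnil Nat)) (vcons (Vec Nat 1) 0 (vcons Nat 0 1 (vnil Nat)) (vnil (Vec Nat 1)))
the term's type:
  Vec (Vec Nat 1) 2
observation: normalization takes exactly 25 steps under the normal-order strategy.


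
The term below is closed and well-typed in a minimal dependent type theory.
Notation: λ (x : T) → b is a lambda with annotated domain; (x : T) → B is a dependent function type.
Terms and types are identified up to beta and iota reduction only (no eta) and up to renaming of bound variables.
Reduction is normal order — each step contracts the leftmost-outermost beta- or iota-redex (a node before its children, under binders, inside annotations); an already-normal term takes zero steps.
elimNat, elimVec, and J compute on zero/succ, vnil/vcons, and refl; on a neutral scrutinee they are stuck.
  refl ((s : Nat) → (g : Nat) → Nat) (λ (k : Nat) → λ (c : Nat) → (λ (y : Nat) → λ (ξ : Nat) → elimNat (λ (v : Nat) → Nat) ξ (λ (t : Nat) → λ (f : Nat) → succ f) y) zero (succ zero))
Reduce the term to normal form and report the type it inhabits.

resulting normal form:
  refl ((s : Nat) → (g : Nat) → Nat) (λ (k : Nat) → λ (c : Nat) → succ zero)
the term's type:
  Eq ((s : Nat) → (g : Nat) → Nat) (λ (k : Nat) → λ (c : Nat) → succ zero) (λ (y : Nat) → λ (ξ : Nat) → succ zero)


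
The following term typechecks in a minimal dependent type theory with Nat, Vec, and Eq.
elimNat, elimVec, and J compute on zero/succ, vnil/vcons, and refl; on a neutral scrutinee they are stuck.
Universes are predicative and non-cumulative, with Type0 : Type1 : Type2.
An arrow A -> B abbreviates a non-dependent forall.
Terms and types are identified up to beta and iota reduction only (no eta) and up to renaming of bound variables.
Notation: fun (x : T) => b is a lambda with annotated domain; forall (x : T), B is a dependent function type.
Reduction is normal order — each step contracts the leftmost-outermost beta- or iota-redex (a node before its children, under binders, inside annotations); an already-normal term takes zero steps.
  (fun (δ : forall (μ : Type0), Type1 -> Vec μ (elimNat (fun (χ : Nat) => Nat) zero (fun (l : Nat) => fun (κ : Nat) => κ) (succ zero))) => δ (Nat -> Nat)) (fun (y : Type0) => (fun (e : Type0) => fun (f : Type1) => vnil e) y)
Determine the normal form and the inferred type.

resulting normal form:
  fun (δ : Type1) => vnil (Nat -> Nat)
the term's type:
  Type1 -> Vec (Nat -> Nat) zero


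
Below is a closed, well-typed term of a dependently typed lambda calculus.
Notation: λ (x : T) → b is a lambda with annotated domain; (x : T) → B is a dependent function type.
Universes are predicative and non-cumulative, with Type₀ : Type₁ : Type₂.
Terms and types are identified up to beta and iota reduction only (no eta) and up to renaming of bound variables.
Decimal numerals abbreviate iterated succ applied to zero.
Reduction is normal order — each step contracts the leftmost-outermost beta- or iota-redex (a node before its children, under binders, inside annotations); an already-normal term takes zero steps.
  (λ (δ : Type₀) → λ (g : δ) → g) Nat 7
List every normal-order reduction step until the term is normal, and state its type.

normal-order reduction sequence:
  (λ (δ : Type₀) → λ (g : δ) → g) Nat 7
  ~> (λ (δ : Nat) → δ) 7
  ~> 7
inferred type:
  Nat


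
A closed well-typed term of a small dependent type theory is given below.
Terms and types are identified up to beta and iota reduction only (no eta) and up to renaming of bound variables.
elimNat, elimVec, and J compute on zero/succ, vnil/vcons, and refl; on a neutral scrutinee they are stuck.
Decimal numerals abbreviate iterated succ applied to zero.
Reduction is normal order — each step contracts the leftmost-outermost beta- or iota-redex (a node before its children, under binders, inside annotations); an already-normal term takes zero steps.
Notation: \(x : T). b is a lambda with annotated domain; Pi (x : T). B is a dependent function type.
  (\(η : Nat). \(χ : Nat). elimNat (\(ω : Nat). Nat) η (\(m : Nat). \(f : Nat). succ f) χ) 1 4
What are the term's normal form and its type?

resulting normal form:
  5
the term's type:
  Nat
observation: reduction starts at a beta-redex, and 15 normal-order steps reach the normal form.


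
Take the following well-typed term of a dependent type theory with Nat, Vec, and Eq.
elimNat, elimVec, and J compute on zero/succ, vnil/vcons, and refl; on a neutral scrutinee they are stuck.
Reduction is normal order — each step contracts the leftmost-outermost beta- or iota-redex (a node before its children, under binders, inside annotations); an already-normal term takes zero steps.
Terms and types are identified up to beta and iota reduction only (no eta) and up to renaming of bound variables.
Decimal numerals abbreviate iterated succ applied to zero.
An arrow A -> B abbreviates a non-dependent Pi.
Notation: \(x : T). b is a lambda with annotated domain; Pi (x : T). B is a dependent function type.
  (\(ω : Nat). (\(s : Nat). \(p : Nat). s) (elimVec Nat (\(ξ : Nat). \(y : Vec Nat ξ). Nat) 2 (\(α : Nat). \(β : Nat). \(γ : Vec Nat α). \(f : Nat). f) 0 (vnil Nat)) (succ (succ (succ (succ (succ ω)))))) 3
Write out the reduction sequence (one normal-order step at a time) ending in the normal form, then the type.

normal-order reduction:
  (\(ω : Nat). (\(s : Nat). \(p : Nat). s) (elimVec Nat (\(ξ : Nat). \(y : Vec Nat ξ). Nat) 2 (\(α : Nat). \(β : Nat). \(γ : Vec Nat α). \(f : Nat). f) 0 (vnil Nat)) (succ (succ (succ (succ (succ ω)))))) 3
  ~> (\(ω : Nat). \(s : Nat). ω) (elimVec Nat (\(p : Nat). \(ξ : Vec Nat p). Nat) 2 (\(y : Nat). \(α : Nat). \(β : Vec Nat y). \(γ : Nat). γ) 0 (vnil Nat)) 8
  ~> (\(ω : Nat). elimVec Nat (\(s : Nat). \(p : Vec Nat s). Nat) 2 (\(ξ : Nat). \(y : Nat). \(α : Vec Nat ξ). \(β : Nat). β) 0 (vnil Nat)) 8
  ~> elimVec Nat (\(ω : Nat). \(s : Vec Nat ω). Nat) 2 (\(p : Nat). \(ξ : Nat). \(y : Vec Nat p). \(α : Nat). α) 0 (vnil Nat)
  ~> 2
inferred type:
  Nat


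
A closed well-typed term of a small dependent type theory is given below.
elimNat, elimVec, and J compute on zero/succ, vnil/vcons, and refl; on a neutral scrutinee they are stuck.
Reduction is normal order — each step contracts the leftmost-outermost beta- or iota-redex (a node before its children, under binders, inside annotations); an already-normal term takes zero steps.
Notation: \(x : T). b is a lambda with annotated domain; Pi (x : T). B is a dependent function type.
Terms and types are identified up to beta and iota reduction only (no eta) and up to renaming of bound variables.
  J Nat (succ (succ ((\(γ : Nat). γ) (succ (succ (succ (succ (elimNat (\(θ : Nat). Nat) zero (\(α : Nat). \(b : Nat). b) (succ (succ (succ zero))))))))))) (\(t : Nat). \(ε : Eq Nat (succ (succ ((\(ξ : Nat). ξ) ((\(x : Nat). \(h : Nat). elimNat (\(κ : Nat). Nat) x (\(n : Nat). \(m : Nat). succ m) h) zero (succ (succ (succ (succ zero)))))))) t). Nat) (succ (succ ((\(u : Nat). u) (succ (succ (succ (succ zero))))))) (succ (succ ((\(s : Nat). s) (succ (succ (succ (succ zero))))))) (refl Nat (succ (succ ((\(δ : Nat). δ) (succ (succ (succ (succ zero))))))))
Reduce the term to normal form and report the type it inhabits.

normal form:
  succ (succ (succ (succ (succ (succ zero)))))
inferred type:
  Nat


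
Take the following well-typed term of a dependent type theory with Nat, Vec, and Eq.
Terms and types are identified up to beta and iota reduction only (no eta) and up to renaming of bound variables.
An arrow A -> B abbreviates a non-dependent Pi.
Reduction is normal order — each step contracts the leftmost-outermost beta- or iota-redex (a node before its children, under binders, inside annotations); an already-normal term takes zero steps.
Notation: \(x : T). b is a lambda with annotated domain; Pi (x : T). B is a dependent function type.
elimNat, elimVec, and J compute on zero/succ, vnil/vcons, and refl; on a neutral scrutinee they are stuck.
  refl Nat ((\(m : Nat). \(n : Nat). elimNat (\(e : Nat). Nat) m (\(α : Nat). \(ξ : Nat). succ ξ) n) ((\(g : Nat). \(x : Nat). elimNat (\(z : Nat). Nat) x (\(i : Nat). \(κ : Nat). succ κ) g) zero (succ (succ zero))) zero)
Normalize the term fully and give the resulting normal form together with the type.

resulting normal form:
  refl Nat (succ (succ zero))
inferred type:
  Eq Nat (succ (succ zero)) (succ (succ zero))


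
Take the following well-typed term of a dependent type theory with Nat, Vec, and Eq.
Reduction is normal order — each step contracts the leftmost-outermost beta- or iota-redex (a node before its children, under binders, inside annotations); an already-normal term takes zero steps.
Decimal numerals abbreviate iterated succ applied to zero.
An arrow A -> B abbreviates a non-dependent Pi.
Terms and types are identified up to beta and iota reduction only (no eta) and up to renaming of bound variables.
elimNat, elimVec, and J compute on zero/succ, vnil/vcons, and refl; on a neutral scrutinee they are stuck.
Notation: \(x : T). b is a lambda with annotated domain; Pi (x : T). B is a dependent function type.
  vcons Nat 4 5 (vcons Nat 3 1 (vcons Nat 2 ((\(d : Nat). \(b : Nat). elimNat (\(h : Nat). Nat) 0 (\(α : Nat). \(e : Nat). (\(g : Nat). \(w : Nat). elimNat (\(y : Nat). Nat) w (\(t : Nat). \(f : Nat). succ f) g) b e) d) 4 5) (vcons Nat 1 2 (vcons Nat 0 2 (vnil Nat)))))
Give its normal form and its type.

reduced normal form:
  vcons Nat 4 5 (vcons Nat 3 1 (vcons Nat 2 20 (vcons Nat 1 2 (vcons Nat 0 2 (vnil Nat)))))
type:
  Vec Nat 5


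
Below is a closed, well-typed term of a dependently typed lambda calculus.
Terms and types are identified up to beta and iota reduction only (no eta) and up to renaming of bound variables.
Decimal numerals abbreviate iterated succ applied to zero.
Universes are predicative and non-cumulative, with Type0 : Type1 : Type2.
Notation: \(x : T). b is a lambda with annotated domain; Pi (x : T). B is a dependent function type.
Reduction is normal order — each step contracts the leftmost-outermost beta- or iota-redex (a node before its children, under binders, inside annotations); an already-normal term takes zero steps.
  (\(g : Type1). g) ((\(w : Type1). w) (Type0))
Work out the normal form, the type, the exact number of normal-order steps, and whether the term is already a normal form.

reduced normal form:
  Type0
type:
  Type1
steps to reach normal form (normal order): 2
already normal: no
first contracted redex: a beta-redex


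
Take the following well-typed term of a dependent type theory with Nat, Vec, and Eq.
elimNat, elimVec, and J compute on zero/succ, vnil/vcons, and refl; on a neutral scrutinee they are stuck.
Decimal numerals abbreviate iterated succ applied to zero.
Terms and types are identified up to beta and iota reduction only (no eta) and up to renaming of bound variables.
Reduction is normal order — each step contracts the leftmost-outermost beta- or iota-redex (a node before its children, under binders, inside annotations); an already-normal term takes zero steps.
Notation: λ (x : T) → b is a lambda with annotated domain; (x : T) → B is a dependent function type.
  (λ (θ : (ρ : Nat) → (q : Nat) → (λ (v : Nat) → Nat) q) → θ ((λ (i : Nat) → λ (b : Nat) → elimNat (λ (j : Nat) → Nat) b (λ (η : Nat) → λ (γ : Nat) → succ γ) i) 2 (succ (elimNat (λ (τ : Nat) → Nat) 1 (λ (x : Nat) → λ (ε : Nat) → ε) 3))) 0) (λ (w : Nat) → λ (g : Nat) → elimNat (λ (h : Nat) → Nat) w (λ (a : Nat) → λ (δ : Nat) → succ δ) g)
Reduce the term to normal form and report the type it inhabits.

reduced normal form:
  4
inferred type:
  Nat


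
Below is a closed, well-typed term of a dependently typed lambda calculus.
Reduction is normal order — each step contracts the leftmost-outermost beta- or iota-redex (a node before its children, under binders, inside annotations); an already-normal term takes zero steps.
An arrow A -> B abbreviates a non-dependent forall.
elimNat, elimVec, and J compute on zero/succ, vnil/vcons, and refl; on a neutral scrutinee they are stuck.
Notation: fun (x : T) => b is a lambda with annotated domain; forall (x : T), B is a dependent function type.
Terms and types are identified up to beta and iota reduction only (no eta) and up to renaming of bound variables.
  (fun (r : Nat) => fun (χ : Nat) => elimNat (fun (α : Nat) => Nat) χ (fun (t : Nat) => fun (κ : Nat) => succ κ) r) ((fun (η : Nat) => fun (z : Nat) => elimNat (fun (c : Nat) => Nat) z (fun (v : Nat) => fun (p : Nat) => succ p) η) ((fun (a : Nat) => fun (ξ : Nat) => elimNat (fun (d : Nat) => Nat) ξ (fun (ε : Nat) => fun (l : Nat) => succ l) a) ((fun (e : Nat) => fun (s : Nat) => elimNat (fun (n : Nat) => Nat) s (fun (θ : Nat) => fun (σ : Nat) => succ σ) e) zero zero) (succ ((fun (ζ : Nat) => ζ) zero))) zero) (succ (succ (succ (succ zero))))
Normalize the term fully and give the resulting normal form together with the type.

resulting normal form:
  succ (succ (succ (succ (succ zero))))
type:
  Nat


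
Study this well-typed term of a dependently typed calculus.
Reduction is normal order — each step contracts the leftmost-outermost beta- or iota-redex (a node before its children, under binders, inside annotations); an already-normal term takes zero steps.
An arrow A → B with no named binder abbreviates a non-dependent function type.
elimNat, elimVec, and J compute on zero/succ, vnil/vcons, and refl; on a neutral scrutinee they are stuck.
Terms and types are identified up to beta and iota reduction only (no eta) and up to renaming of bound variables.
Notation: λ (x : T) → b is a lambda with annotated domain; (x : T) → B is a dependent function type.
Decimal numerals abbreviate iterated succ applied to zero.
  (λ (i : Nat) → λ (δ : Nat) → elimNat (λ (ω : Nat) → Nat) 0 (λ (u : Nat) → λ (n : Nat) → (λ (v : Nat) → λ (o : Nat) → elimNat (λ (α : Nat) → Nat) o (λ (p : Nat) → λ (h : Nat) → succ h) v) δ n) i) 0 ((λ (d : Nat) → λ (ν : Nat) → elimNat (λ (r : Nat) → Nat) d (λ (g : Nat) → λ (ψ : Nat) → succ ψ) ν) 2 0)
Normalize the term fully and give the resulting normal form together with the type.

resulting normal form:
  0
inferred type:
  Nat
observation: 3 normal-order steps normalize the term, beginning with a beta-redex.


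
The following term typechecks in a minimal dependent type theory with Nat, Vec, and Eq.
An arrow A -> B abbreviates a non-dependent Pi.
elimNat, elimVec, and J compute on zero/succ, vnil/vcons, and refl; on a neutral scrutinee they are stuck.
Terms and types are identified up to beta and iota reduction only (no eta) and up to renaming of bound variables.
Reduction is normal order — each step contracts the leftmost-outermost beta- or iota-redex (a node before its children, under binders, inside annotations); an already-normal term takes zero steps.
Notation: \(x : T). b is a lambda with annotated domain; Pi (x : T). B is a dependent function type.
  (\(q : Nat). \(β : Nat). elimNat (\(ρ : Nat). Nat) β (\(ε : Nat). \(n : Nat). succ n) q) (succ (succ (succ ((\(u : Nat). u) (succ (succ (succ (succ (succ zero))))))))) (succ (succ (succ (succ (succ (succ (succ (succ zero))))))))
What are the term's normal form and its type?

reduced normal form:
  succ (succ (succ (succ (succ (succ (succ (succ (succ (succ (succ (succ (succ (succ (succ (succ zero)))))))))))))))
inferred type:
  Nat


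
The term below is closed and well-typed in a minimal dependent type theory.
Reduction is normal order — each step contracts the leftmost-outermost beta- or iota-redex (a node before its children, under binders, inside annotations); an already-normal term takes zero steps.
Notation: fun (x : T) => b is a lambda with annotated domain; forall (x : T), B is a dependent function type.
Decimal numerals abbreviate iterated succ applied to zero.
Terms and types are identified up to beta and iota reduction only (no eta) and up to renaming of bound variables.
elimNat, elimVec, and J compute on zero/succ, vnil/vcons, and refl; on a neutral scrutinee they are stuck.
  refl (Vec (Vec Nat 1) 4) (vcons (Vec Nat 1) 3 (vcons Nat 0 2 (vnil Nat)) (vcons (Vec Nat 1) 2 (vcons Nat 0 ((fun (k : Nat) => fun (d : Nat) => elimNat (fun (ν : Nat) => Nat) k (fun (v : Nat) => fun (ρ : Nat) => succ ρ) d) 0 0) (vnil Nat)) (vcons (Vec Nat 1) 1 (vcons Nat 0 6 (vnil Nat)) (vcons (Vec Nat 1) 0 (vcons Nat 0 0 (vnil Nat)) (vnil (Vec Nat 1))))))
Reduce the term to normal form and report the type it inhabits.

normal form:
  refl (Vec (Vec Nat 1) 4) (vcons (Vec Nat 1) 3 (vcons Nat 0 2 (vnil Nat)) (vcons (Vec Nat 1) 2 (vcons Nat 0 0 (vnil Nat)) (vcons (Vec Nat 1) 1 (vcons Nat 0 6 (vnil Nat)) (vcons (Vec Nat 1) 0 (vcons Nat 0 0 (vnil Nat)) (vnil (Vec Nat 1))))))
inferred type:
  Eq (Vec (Vec Nat 1) 4) (vcons (Vec Nat 1) 3 (vcons Nat 0 2 (vnil Nat)) (vcons (Vec Nat 1) 2 (vcons Nat 0 0 (vnil Nat)) (vcons (Vec Nat 1) 1 (vcons Nat 0 6 (vnil Nat)) (vcons (Vec Nat 1) 0 (vcons Nat 0 0 (vnil Nat)) (vnil (Vec Nat 1)))))) (vcons (Vec Nat 1) 3 (vcons Nat 0 2 (vnil Nat)) (vcons (Vec Nat 1) 2 (vcons Nat 0 0 (vnil Nat)) (vcons (Vec Nat 1) 1 (vcons Nat 0 6 (vnil Nat)) (vcons (Vec Nat 1) 0 (vcons Nat 0 0 (vnil Nat)) (vnil (Vec Nat 1))))))


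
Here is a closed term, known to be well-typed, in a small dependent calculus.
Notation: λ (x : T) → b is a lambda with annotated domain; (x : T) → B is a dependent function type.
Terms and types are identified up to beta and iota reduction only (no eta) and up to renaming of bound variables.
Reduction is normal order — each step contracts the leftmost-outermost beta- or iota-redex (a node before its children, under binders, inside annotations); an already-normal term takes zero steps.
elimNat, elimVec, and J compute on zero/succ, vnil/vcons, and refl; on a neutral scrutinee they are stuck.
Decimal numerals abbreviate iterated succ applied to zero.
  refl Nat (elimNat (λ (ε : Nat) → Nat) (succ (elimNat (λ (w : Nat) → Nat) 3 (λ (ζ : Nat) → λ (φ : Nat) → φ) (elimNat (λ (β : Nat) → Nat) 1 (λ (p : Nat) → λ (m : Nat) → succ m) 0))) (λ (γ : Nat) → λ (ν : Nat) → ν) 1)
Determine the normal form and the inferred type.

resulting normal form:
  refl Nat 4
the term's type:
  Eq Nat 4 4
observation: 9 normal-order steps separate the term from its normal form.


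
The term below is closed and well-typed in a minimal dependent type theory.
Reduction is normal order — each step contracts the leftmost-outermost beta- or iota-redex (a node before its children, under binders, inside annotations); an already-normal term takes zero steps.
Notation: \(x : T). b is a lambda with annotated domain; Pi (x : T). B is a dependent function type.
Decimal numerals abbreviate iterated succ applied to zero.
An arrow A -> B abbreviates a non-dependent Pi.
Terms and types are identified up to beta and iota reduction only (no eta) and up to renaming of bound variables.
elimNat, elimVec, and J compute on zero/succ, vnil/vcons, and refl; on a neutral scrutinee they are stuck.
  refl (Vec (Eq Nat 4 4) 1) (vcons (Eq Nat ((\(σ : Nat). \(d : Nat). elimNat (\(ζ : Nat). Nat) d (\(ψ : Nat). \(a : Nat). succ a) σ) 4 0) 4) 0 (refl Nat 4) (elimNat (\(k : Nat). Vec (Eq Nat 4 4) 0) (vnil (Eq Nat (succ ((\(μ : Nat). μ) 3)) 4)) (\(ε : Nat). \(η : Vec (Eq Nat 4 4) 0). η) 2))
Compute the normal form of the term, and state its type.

normal form:
  refl (Vec (Eq Nat 4 4) 1) (vcons (Eq Nat 4 4) 0 (refl Nat 4) (vnil (Eq Nat 4 4)))
the term's type:
  Eq (Vec (Eq Nat 4 4) 1) (vcons (Eq Nat 4 4) 0 (refl Nat 4) (vnil (Eq Nat 4 4))) (vcons (Eq Nat 4 4) 0 (refl Nat 4) (vnil (Eq Nat 4 4)))


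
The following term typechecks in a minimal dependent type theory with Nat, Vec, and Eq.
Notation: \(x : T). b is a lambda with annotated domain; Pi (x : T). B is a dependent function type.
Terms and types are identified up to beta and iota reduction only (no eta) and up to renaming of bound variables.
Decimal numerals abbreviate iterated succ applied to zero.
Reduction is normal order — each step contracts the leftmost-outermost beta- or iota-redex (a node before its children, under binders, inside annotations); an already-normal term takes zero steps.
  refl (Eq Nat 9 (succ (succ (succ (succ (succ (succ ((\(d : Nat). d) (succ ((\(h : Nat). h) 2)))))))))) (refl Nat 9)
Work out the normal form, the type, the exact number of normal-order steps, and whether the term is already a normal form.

reduced normal form:
  refl (Eq Nat 9 9) (refl Nat 9)
the term's type:
  Eq (Eq Nat 9 9) (refl Nat 9) (refl Nat 9)
steps to reach normal form (normal order): 2
already normal: no
first redex: a beta-redex


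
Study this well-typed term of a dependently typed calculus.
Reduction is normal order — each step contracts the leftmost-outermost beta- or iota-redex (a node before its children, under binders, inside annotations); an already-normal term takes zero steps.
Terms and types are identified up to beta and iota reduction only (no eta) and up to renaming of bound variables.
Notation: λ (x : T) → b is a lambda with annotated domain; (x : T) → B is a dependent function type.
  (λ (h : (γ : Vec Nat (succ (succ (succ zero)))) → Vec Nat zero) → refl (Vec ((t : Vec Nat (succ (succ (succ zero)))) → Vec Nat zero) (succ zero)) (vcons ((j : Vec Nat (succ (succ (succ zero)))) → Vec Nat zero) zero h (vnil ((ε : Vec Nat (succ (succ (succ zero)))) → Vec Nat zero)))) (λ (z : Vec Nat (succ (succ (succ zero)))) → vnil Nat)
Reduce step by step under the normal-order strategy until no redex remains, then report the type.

normal-order reduction sequence:
  (λ (h : (γ : Vec Nat (succ (succ (succ zero)))) → Vec Nat zero) → refl (Vec ((t : Vec Nat (succ (succ (succ zero)))) → Vec Nat zero) (succ zero)) (vcons ((j : Vec Nat (succ (succ (succ zero)))) → Vec Nat zero) zero h (vnil ((ε : Vec Nat (succ (succ (succ zero)))) → Vec Nat zero)))) (λ (z : Vec Nat (succ (succ (succ zero)))) → vnil Nat)
  ~> refl (Vec ((h : Vec Nat (succ (succ (succ zero)))) → Vec Nat zero) (succ zero)) (vcons ((γ : Vec Nat (succ (succ (succ zero)))) → Vec Nat zero) zero (λ (t : Vec Nat (succ (succ (succ zero)))) → vnil Nat) (vnil ((j : Vec Nat (succ (succ (succ zero)))) → Vec Nat zero)))
inferred type:
  Eq (Vec ((h : Vec Nat (succ (succ (succ zero)))) → Vec Nat zero) (succ zero)) (vcons ((γ : Vec Nat (succ (succ (succ zero)))) → Vec Nat zero) zero (λ (t : Vec Nat (succ (succ (succ zero)))) → vnil Nat) (vnil ((j : Vec Nat (succ (succ (succ zero)))) → Vec Nat zero))) (vcons ((ε : Vec Nat (succ (succ (succ zero)))) → Vec Nat zero) zero (λ (z : Vec Nat (succ (succ (succ zero)))) → vnil Nat) (vnil ((y : Vec Nat (succ (succ (succ zero)))) → Vec Nat zero)))
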